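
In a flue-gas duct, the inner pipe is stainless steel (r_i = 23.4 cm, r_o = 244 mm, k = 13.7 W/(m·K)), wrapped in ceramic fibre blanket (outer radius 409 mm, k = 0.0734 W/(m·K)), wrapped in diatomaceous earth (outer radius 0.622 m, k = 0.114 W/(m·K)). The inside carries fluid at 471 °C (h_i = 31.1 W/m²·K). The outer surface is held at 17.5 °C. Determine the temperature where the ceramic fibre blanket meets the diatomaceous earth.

Series thermal resistances, inner to outer:
  R'_conv,in = 1/(2πr h) = 1/(2π·0.234·31.1) = 0.02187 m·K/W
  R'_stainless steel = ln(0.244/0.234)/(2πk) = 0.04185/(2π·13.7) = 4.861×10^-4 m·K/W
  R'_ceramic fibre blanket = ln(0.409/0.244)/(2πk) = 0.5165/(2π·0.0734) = 1.120 m·K/W
  R'_diatomaceous earth = ln(0.622/0.409)/(2πk) = 0.4192/(2π·0.114) = 0.5853 m·K/W
ΣR = 0.02187 + 4.861×10^-4 + 1.120 + 0.5853 = 1.728 m·K/W
Q' = ΔT/ΣR = (471 °C − 17.5 °C)/1.728 = 262.4 W/m
From the inner boundary to the ceramic fibre blanket/diatomaceous earth interface, ΣR_partial = 1.142 m·K/W.
T_interface = T_in − Q'·ΣR_partial = 471 °C − (262.4)(1.142) = 171 °C

T = 171 °C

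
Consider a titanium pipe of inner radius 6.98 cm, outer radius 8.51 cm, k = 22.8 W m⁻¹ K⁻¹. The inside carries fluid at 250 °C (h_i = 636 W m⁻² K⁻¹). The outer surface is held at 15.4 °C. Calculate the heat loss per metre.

Q' = 47.2 kW/m

Treat each layer as a resistance in series:
  R'_conv,in = 1/(2πr h) = 1/(2π·0.0698·636) = 0.003585 m·K/W
  R'_titanium = ln(0.0851/0.0698)/(2πk) = 0.1982/(2π·22.8) = 0.001383 m·K/W
ΣR = 0.003585 + 0.001383 = 0.004968 m·K/W
Q' = ΔT/ΣR = (250 °C − 15.4 °C)/0.004968 = 47200 W/m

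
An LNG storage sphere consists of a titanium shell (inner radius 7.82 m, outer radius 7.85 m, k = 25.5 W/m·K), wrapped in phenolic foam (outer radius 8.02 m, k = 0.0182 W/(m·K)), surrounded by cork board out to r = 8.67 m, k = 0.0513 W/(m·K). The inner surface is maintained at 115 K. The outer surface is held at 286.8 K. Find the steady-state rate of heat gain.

Treat each layer as a resistance in series:
  R_titanium = (1/7.82 − 1/7.85)/(4πk) = 4.887×10^-4/(4π·25.5) = 1.525×10^-6 K/W
  R_phenolic foam = (1/7.85 − 1/8.02)/(4πk) = 0.002700/(4π·0.0182) = 0.01181 K/W
  R_cork board = (1/8.02 − 1/8.67)/(4πk) = 0.009348/(4π·0.0513) = 0.01450 K/W
ΣR = 1.525×10^-6 + 0.01181 + 0.01450 = 0.02631 K/W
Q = ΔT/ΣR = (115 K − 286.8 K)/0.02631 = -6530 W
(Negative Q ⇒ heat flows inward; heat gain = 6530 W.)

Q = 6.53 kW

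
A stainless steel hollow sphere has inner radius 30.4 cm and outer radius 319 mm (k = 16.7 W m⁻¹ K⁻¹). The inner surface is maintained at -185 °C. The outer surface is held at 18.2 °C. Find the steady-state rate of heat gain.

Q = 2.76×10^5 W

Q = 4πk·ΔT/(1/r₁ − 1/r₂) = 4π × 16.7 × 203.2 / (1/0.304 − 1/0.319) = 2.76×10^5 W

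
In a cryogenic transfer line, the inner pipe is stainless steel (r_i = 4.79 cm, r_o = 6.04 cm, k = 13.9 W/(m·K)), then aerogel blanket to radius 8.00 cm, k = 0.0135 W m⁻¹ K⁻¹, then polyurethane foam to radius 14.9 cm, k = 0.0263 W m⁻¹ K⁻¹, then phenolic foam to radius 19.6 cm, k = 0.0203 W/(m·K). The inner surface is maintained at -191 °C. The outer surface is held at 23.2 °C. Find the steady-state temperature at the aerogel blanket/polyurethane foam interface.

T = -114 °C

Treat each layer as a resistance in series:
  R'_stainless steel = ln(0.0604/0.0479)/(2πk) = 0.2319/(2π·13.9) = 0.002655 m·K/W
  R'_aerogel blanket = ln(0.0800/0.0604)/(2πk) = 0.2810/(2π·0.0135) = 3.313 m·K/W
  R'_polyurethane foam = ln(0.149/0.0800)/(2πk) = 0.6219/(2π·0.0263) = 3.764 m·K/W
  R'_phenolic foam = ln(0.196/0.149)/(2πk) = 0.2742/(2π·0.0203) = 2.150 m·K/W
ΣR = 0.002655 + 3.313 + 3.764 + 2.150 = 9.230 m·K/W
Q' = ΔT/ΣR = (-191 °C − 23.2 °C)/9.230 = -23.21 W/m
From the inner boundary to the aerogel blanket/polyurethane foam interface, ΣR_partial = 3.316 m·K/W.
T_interface = T_in − Q'·ΣR_partial = -191 °C − (-23.21)(3.316) = -114 °C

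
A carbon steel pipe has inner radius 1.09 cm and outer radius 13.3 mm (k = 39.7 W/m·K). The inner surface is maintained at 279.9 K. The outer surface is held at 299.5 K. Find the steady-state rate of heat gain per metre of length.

Q' = 2πk·ΔT/ln(r₂/r₁) = 2π × 39.7 × 19.6 / ln(0.0133/0.0109) = 24600 W/m

Q' = 24.6 kW/m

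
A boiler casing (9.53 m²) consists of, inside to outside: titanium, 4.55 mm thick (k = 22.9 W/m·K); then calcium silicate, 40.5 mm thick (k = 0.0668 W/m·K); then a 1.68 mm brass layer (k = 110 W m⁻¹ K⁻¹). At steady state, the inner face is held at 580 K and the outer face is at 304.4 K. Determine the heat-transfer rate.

Resistance network (inner→outer):
  R_titanium = L/(kA) = 0.00455/(22.9·9.53) = 2.085×10^-5 K/W
  R_calcium silicate = L/(kA) = 0.0405/(0.0668·9.53) = 0.06362 K/W
  R_brass = L/(kA) = 0.00168/(110·9.53) = 1.603×10^-6 K/W
ΣR = 2.085×10^-5 + 0.06362 + 1.603×10^-6 = 0.06364 K/W
Q = ΔT/ΣR = (580 K − 304.4 K)/0.06364 = 4330 W

Q = 4.33 kW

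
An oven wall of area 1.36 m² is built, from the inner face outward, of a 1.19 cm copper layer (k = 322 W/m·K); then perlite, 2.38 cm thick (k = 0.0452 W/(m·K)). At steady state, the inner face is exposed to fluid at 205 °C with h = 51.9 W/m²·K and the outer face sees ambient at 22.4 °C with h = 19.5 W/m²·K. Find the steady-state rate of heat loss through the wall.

Series thermal resistances, inner to outer:
  R_conv,in = 1/(hA) = 1/(51.9·1.36) = 0.01417 K/W
  R_copper = L/(kA) = 0.0119/(322·1.36) = 2.717×10^-5 K/W
  R_perlite = L/(kA) = 0.0238/(0.0452·1.36) = 0.3872 K/W
  R_conv,out = 1/(hA) = 1/(19.5·1.36) = 0.03771 K/W
ΣR = 0.01417 + 2.717×10^-5 + 0.3872 + 0.03771 = 0.4391 K/W
Q = ΔT/ΣR = (205 °C − 22.4 °C)/0.4391 = 416 W

Q = 416 W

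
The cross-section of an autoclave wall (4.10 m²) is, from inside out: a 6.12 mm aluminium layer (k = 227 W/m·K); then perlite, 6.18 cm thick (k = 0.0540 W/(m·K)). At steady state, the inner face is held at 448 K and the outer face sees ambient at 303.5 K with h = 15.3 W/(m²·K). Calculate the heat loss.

Q = 490 W

Treat each layer as a resistance in series:
  R_aluminium = L/(kA) = 0.00612/(227·4.10) = 6.576×10^-6 K/W
  R_perlite = L/(kA) = 0.0618/(0.0540·4.10) = 0.2791 K/W
  R_conv,out = 1/(hA) = 1/(15.3·4.10) = 0.01594 K/W
ΣR = 6.576×10^-6 + 0.2791 + 0.01594 = 0.2950 K/W
Q = ΔT/ΣR = (448 K − 303.5 K)/0.2950 = 490 W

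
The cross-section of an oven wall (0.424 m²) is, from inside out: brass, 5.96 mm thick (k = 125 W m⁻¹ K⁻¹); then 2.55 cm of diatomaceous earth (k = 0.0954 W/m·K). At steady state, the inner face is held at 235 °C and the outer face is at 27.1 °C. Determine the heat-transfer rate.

Series thermal resistances, inner to outer:
  R_brass = L/(kA) = 0.00596/(125·0.424) = 1.125×10^-4 K/W
  R_diatomaceous earth = L/(kA) = 0.0255/(0.0954·0.424) = 0.6304 K/W
ΣR = 1.125×10^-4 + 0.6304 = 0.6305 K/W
Q = ΔT/ΣR = (235 °C − 27.1 °C)/0.6305 = 330 W

Q = 330 W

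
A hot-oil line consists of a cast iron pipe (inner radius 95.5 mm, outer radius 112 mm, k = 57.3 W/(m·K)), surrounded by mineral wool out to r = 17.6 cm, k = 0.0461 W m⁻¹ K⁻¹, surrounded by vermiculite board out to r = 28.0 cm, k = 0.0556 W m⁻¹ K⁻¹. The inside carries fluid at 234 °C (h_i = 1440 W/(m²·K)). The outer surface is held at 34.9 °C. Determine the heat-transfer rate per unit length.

Treat each layer as a resistance in series:
  R'_conv,in = 1/(2πr h) = 1/(2π·0.0955·1440) = 0.001157 m·K/W
  R'_cast iron = ln(0.112/0.0955)/(2πk) = 0.1594/(2π·57.3) = 4.427×10^-4 m·K/W
  R'_mineral wool = ln(0.176/0.112)/(2πk) = 0.4520/(2π·0.0461) = 1.560 m·K/W
  R'_vermiculite board = ln(0.280/0.176)/(2πk) = 0.4643/(2π·0.0556) = 1.329 m·K/W
ΣR = 0.001157 + 4.427×10^-4 + 1.560 + 1.329 = 2.891 m·K/W
Q' = ΔT/ΣR = (234 °C − 34.9 °C)/2.891 = 68.9 W/m

Q' = 68.9 W/m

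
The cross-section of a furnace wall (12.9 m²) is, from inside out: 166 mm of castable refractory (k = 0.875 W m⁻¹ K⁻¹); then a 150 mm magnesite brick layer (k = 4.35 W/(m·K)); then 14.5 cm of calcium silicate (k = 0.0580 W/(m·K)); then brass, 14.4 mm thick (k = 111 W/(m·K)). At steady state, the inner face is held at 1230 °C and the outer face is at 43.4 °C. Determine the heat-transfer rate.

Q = 5.62 kW

Treat each layer as a resistance in series:
  R_castable refractory = L/(kA) = 0.166/(0.875·12.9) = 0.01471 K/W
  R_magnesite brick = L/(kA) = 0.150/(4.35·12.9) = 0.002673 K/W
  R_calcium silicate = L/(kA) = 0.145/(0.0580·12.9) = 0.1938 K/W
  R_brass = L/(kA) = 0.0144/(111·12.9) = 1.006×10^-5 K/W
ΣR = 0.01471 + 0.002673 + 0.1938 + 1.006×10^-5 = 0.2112 K/W
Q = ΔT/ΣR = (1230 °C − 43.4 °C)/0.2112 = 5620 W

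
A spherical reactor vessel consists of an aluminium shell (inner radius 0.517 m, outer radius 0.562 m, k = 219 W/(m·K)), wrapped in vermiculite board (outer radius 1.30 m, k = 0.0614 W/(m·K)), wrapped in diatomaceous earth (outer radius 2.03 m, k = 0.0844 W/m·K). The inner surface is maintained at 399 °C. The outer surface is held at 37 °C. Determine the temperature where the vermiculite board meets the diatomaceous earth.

T = 97.1 °C

Series thermal resistances, inner to outer:
  R_aluminium = (1/0.517 − 1/0.562)/(4πk) = 0.1549/(4π·219) = 5.628×10^-5 K/W
  R_vermiculite board = (1/0.562 − 1/1.30)/(4πk) = 1.010/(4π·0.0614) = 1.309 K/W
  R_diatomaceous earth = (1/1.30 − 1/2.03)/(4πk) = 0.2766/(4π·0.0844) = 0.2608 K/W
ΣR = 5.628×10^-5 + 1.309 + 0.2608 = 1.570 K/W
Q = ΔT/ΣR = (399 °C − 37 °C)/1.570 = 230.6 W
From the inner boundary to the vermiculite board/diatomaceous earth interface, ΣR_partial = 1.309 K/W.
T_interface = T_in − Q·ΣR_partial = 399 °C − (230.6)(1.309) = 97.1 °C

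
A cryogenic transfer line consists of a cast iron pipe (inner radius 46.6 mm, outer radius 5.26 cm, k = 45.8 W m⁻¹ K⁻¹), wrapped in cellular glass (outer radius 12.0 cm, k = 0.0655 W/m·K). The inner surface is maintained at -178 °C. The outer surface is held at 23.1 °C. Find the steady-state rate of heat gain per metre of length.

Resistance network (inner→outer):
  R'_cast iron = ln(0.0526/0.0466)/(2πk) = 0.1211/(2π·45.8) = 4.209×10^-4 m·K/W
  R'_cellular glass = ln(0.120/0.0526)/(2πk) = 0.8248/(2π·0.0655) = 2.004 m·K/W
ΣR = 4.209×10^-4 + 2.004 = 2.004 m·K/W
Q' = ΔT/ΣR = (-178 °C − 23.1 °C)/2.004 = -100 W/m
(Negative Q' ⇒ heat flows inward; heat gain = 100 W/m.)

Q' = 100 W/m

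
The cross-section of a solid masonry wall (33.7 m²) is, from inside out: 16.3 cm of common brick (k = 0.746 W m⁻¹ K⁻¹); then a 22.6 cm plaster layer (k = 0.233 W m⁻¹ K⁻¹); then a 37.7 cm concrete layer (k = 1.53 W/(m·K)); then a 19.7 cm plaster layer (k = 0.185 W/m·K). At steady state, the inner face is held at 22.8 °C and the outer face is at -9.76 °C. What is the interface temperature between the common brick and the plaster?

T = 20.0 °C

Resistance network (inner→outer):
  R_common brick = L/(kA) = 0.163/(0.746·33.7) = 0.006484 K/W
  R_plaster = L/(kA) = 0.226/(0.233·33.7) = 0.02878 K/W
  R_concrete = L/(kA) = 0.377/(1.53·33.7) = 0.007312 K/W
  R_plaster = L/(kA) = 0.197/(0.185·33.7) = 0.03160 K/W
ΣR = 0.006484 + 0.02878 + 0.007312 + 0.03160 = 0.07418 K/W
Q = ΔT/ΣR = (22.8 °C − -9.76 °C)/0.07418 = 438.9 W
From the inner boundary to the common brick/plaster interface, ΣR_partial = 0.006484 K/W.
T_interface = T_in − Q·ΣR_partial = 22.8 °C − (438.9)(0.006484) = 20.0 °C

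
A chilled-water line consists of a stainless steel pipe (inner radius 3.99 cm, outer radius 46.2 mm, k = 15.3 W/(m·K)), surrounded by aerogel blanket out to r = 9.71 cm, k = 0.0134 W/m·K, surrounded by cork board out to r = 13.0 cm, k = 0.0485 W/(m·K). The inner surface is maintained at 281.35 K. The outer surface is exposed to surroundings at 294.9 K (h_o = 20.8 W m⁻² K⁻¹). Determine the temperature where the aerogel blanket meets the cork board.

T = 293.5 K

Series thermal resistances, inner to outer:
  R'_stainless steel = ln(0.0462/0.0399)/(2πk) = 0.1466/(2π·15.3) = 0.001525 m·K/W
  R'_aerogel blanket = ln(0.0971/0.0462)/(2πk) = 0.7428/(2π·0.0134) = 8.822 m·K/W
  R'_cork board = ln(0.130/0.0971)/(2πk) = 0.2918/(2π·0.0485) = 0.9575 m·K/W
  R'_conv,out = 1/(2πr h) = 1/(2π·0.130·20.8) = 0.05886 m·K/W
ΣR = 0.001525 + 8.822 + 0.9575 + 0.05886 = 9.840 m·K/W
Q' = ΔT/ΣR = (281.35 K − 294.9 K)/9.840 = -1.377 W/m
From the inner boundary to the aerogel blanket/cork board interface, ΣR_partial = 8.824 m·K/W.
T_interface = T_in − Q'·ΣR_partial = 281.35 K − (-1.377)(8.824) = 293.5 K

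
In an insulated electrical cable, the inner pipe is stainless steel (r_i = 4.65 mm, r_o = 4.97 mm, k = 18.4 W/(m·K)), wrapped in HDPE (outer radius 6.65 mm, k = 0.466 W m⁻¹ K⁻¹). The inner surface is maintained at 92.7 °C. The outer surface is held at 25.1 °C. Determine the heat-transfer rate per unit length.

Treat each layer as a resistance in series:
  R'_stainless steel = ln(0.00497/0.00465)/(2πk) = 0.06655/(2π·18.4) = 5.757×10^-4 m·K/W
  R'_HDPE = ln(0.00665/0.00497)/(2πk) = 0.2912/(2π·0.466) = 0.09945 m·K/W
ΣR = 5.757×10^-4 + 0.09945 = 0.1000 m·K/W
Q' = ΔT/ΣR = (92.7 °C − 25.1 °C)/0.1000 = 676 W/m

Q' = 676 W/m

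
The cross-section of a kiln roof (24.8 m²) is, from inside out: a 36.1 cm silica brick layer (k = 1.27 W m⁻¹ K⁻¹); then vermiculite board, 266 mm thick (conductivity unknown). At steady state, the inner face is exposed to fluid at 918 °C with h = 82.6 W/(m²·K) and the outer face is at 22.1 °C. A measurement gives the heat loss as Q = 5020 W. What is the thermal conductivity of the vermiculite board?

ΣR = ΔT/Q = |918 − 22.1|/5020 = 0.1785 K/W
Known resistances:
  R_conv,in = 1/(hA) = 1/(82.6·24.8) = 4.882×10^-4 K/W
  R_silica brick = L/(kA) = 0.361/(1.27·24.8) = 0.01146 K/W
R_vermiculite board = ΣR − ΣR_known = 0.1785 − 0.01195 = 0.1666 K/W
L/(kA) = 0.1666 ⇒ k = 0.266/(0.1666·24.8) = 0.0644 W/m·K

k = 0.0644 W/m·K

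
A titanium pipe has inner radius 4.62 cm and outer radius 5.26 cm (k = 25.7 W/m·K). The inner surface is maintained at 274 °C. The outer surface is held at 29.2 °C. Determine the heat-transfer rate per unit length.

Q' = 305 kW/m

Q' = 2πk·ΔT/ln(r₂/r₁) = 2π × 25.7 × 244.8 / ln(0.0526/0.0462) = 3.05×10^5 W/m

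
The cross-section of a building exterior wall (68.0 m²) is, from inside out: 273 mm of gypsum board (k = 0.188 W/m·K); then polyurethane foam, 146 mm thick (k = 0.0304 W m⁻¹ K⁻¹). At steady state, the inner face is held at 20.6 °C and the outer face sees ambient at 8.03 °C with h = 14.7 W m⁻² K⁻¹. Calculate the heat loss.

Series thermal resistances, inner to outer:
  R_gypsum board = L/(kA) = 0.273/(0.188·68.0) = 0.02135 K/W
  R_polyurethane foam = L/(kA) = 0.146/(0.0304·68.0) = 0.07063 K/W
  R_conv,out = 1/(hA) = 1/(14.7·68.0) = 0.001000 K/W
ΣR = 0.02135 + 0.07063 + 0.001000 = 0.09298 K/W
Q = ΔT/ΣR = (20.6 °C − 8.03 °C)/0.09298 = 135 W

Q = 135 W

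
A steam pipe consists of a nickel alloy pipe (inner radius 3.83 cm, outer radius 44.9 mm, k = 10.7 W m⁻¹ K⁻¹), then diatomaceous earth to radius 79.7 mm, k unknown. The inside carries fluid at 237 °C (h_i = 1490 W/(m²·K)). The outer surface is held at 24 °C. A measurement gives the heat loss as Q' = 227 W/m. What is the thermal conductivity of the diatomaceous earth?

ΣR = ΔT/Q' = |237 − 24|/227 = 0.9383 m·K/W
Known resistances:
  R'_conv,in = 1/(2πr h) = 1/(2π·0.0383·1490) = 0.002789 m·K/W
  R'_nickel alloy = ln(0.0449/0.0383)/(2πk) = 0.1590/(2π·10.7) = 0.002365 m·K/W
R_diatomaceous earth = ΣR − ΣR_known = 0.9383 − 0.005154 = 0.9331 m·K/W
ln(r₂/r₁)/(2πk) = 0.9331 ⇒ k = 0.5738/(2π·0.9331) = 0.0979 W/m·K

k = 0.0979 W/m·K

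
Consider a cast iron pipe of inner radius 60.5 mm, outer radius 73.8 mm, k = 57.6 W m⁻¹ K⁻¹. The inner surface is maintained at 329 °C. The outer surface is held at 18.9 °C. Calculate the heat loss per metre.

Q' = 2πk·ΔT/ln(r₂/r₁) = 2π × 57.6 × 310.1 / ln(0.0738/0.0605) = 5.65×10^5 W/m

Q' = 5.65×10^5 W/m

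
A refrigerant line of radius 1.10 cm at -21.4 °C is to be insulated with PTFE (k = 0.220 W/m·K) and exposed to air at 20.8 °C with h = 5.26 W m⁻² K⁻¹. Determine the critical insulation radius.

For a cylinder, r_cr = k_ins/h = 0.220/5.26 = 0.0418 m = 4.18 cm

r_cr = 4.18 cm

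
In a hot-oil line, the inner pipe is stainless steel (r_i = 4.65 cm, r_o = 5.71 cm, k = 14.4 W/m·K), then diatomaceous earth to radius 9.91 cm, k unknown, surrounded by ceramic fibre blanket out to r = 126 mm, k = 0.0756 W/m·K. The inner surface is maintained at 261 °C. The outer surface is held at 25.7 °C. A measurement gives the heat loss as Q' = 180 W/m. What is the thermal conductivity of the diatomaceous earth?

ΣR = ΔT/Q' = |261 − 25.7|/180 = 1.307 m·K/W
Known resistances:
  R'_stainless steel = ln(0.0571/0.0465)/(2πk) = 0.2054/(2π·14.4) = 0.002270 m·K/W
  R'_ceramic fibre blanket = ln(0.126/0.0991)/(2πk) = 0.2402/(2π·0.0756) = 0.5056 m·K/W
R_diatomaceous earth = ΣR − ΣR_known = 1.307 − 0.5079 = 0.7991 m·K/W
ln(r₂/r₁)/(2πk) = 0.7991 ⇒ k = 0.5513/(2π·0.7991) = 0.110 W/m·K

k = 0.110 W/m·K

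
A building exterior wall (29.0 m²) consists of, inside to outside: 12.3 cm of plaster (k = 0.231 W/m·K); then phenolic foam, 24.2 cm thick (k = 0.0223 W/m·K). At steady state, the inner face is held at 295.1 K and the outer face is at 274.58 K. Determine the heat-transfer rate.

Resistance network (inner→outer):
  R_plaster = L/(kA) = 0.123/(0.231·29.0) = 0.01836 K/W
  R_phenolic foam = L/(kA) = 0.242/(0.0223·29.0) = 0.3742 K/W
ΣR = 0.01836 + 0.3742 = 0.3926 K/W
Q = ΔT/ΣR = (295.1 K − 274.58 K)/0.3926 = 52.3 W

Q = 52.3 W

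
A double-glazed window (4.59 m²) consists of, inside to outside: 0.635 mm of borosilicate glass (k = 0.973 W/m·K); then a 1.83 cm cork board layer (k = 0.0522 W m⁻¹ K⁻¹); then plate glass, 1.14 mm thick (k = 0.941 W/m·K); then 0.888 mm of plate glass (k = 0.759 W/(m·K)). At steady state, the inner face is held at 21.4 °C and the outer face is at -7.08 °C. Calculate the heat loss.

Resistance network (inner→outer):
  R_borosilicate glass = L/(kA) = 6.35×10^-4/(0.973·4.59) = 1.422×10^-4 K/W
  R_cork board = L/(kA) = 0.0183/(0.0522·4.59) = 0.07638 K/W
  R_plate glass = L/(kA) = 0.00114/(0.941·4.59) = 2.639×10^-4 K/W
  R_plate glass = L/(kA) = 8.88×10^-4/(0.759·4.59) = 2.549×10^-4 K/W
ΣR = 1.422×10^-4 + 0.07638 + 2.639×10^-4 + 2.549×10^-4 = 0.07704 K/W
Q = ΔT/ΣR = (21.4 °C − -7.08 °C)/0.07704 = 370 W

Q = 370 W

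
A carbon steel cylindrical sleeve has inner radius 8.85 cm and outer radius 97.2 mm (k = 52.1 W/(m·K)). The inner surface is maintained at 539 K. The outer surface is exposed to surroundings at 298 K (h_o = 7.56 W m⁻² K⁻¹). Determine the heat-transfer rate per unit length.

Q' = 1110 W/m

Series thermal resistances, inner to outer:
  R'_carbon steel = ln(0.0972/0.0885)/(2πk) = 0.09377/(2π·52.1) = 2.864×10^-4 m·K/W
  R'_conv,out = 1/(2πr h) = 1/(2π·0.0972·7.56) = 0.2166 m·K/W
ΣR = 2.864×10^-4 + 0.2166 = 0.2169 m·K/W
Q' = ΔT/ΣR = (539 K − 298 K)/0.2169 = 1110 W/m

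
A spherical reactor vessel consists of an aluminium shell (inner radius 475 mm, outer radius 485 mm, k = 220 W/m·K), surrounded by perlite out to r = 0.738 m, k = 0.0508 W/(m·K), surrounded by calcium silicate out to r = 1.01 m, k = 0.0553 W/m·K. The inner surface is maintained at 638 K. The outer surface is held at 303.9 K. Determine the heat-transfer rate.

Q = 205 W

Treat each layer as a resistance in series:
  R_aluminium = (1/0.475 − 1/0.485)/(4πk) = 0.04341/(4π·220) = 1.570×10^-5 K/W
  R_perlite = (1/0.485 − 1/0.738)/(4πk) = 0.7068/(4π·0.0508) = 1.107 K/W
  R_calcium silicate = (1/0.738 − 1/1.01)/(4πk) = 0.3649/(4π·0.0553) = 0.5251 K/W
ΣR = 1.570×10^-5 + 1.107 + 0.5251 = 1.632 K/W
Q = ΔT/ΣR = (638 K − 303.9 K)/1.632 = 205 W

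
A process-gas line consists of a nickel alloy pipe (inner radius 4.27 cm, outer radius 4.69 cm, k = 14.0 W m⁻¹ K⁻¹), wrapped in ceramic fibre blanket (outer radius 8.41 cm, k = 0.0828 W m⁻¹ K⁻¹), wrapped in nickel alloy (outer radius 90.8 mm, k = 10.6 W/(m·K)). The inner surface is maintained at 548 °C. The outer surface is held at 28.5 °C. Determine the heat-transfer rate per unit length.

Q' = 462 W/m

Resistance network (inner→outer):
  R'_nickel alloy = ln(0.0469/0.0427)/(2πk) = 0.09382/(2π·14.0) = 0.001067 m·K/W
  R'_ceramic fibre blanket = ln(0.0841/0.0469)/(2πk) = 0.5840/(2π·0.0828) = 1.123 m·K/W
  R'_nickel alloy = ln(0.0908/0.0841)/(2πk) = 0.07665/(2π·10.6) = 0.001151 m·K/W
ΣR = 0.001067 + 1.123 + 0.001151 = 1.125 m·K/W
Q' = ΔT/ΣR = (548 °C − 28.5 °C)/1.125 = 462 W/m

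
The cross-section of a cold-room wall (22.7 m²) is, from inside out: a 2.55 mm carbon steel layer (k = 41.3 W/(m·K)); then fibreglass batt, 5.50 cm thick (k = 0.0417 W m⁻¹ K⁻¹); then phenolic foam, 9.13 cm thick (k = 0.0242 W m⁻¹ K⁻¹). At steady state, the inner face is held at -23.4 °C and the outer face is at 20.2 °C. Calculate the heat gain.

Treat each layer as a resistance in series:
  R_carbon steel = L/(kA) = 0.00255/(41.3·22.7) = 2.720×10^-6 K/W
  R_fibreglass batt = L/(kA) = 0.0550/(0.0417·22.7) = 0.05810 K/W
  R_phenolic foam = L/(kA) = 0.0913/(0.0242·22.7) = 0.1662 K/W
ΣR = 2.720×10^-6 + 0.05810 + 0.1662 = 0.2243 K/W
Q = ΔT/ΣR = (-23.4 °C − 20.2 °C)/0.2243 = -194 W
(Negative Q ⇒ heat flows inward; heat gain = 194 W.)

Q = 194 W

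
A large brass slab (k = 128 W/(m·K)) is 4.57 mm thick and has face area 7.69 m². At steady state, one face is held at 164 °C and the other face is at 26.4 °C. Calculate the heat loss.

Q = 29600 kW

Q = kA·ΔT/L = 128 × 7.69 × |164 °C − 26.4 °C| / 0.00457 = 2.96×10^7 W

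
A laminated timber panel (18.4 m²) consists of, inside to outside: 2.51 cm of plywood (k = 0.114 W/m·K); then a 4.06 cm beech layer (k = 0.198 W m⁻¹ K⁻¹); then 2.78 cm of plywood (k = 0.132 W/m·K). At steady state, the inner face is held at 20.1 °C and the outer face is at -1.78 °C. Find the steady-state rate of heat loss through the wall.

Series thermal resistances, inner to outer:
  R_plywood = L/(kA) = 0.0251/(0.114·18.4) = 0.01197 K/W
  R_beech = L/(kA) = 0.0406/(0.198·18.4) = 0.01114 K/W
  R_plywood = L/(kA) = 0.0278/(0.132·18.4) = 0.01145 K/W
ΣR = 0.01197 + 0.01114 + 0.01145 = 0.03456 K/W
Q = ΔT/ΣR = (20.1 °C − -1.78 °C)/0.03456 = 633 W

Q = 633 W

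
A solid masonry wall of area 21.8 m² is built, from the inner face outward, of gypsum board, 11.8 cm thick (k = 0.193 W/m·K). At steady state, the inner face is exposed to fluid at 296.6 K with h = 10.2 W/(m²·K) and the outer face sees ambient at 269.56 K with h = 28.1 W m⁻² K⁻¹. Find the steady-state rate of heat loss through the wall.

Q = 791 W

Resistance network (inner→outer):
  R_conv,in = 1/(hA) = 1/(10.2·21.8) = 0.004497 K/W
  R_gypsum board = L/(kA) = 0.118/(0.193·21.8) = 0.02805 K/W
  R_conv,out = 1/(hA) = 1/(28.1·21.8) = 0.001632 K/W
ΣR = 0.004497 + 0.02805 + 0.001632 = 0.03418 K/W
Q = ΔT/ΣR = (296.6 K − 269.56 K)/0.03418 = 791 W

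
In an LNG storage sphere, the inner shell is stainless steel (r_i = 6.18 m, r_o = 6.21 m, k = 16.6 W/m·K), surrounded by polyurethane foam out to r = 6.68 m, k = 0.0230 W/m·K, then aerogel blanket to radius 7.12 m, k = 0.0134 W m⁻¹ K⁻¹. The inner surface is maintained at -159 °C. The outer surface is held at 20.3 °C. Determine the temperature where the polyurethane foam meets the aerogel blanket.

T = -84.3 °C

Series thermal resistances, inner to outer:
  R_stainless steel = (1/6.18 − 1/6.21)/(4πk) = 7.817×10^-4/(4π·16.6) = 3.747×10^-6 K/W
  R_polyurethane foam = (1/6.21 − 1/6.68)/(4πk) = 0.01133/(4π·0.0230) = 0.03920 K/W
  R_aerogel blanket = (1/6.68 − 1/7.12)/(4πk) = 0.009251/(4π·0.0134) = 0.05494 K/W
ΣR = 3.747×10^-6 + 0.03920 + 0.05494 = 0.09414 K/W
Q = ΔT/ΣR = (-159 °C − 20.3 °C)/0.09414 = -1905 W
From the inner boundary to the polyurethane foam/aerogel blanket interface, ΣR_partial = 0.03920 K/W.
T_interface = T_in − Q·ΣR_partial = -159 °C − (-1905)(0.03920) = -84.3 °C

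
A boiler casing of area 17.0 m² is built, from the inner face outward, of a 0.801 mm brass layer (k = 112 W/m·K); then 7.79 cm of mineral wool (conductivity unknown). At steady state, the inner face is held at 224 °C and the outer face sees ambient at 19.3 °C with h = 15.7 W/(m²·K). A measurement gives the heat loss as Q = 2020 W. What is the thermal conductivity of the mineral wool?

ΣR = ΔT/Q = |224 − 19.3|/2020 = 0.1013 K/W
Known resistances:
  R_brass = L/(kA) = 8.01×10^-4/(112·17.0) = 4.207×10^-7 K/W
  R_conv,out = 1/(hA) = 1/(15.7·17.0) = 0.003747 K/W
R_mineral wool = ΣR − ΣR_known = 0.1013 − 0.003747 = 0.09755 K/W
L/(kA) = 0.09755 ⇒ k = 0.0779/(0.09755·17.0) = 0.0470 W/m·K

k = 0.0470 W/m·K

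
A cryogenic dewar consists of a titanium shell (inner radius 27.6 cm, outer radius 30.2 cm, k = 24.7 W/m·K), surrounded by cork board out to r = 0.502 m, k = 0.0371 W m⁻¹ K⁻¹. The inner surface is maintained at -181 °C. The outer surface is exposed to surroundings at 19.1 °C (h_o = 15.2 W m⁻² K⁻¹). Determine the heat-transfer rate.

Series thermal resistances, inner to outer:
  R_titanium = (1/0.276 − 1/0.302)/(4πk) = 0.3119/(4π·24.7) = 0.001005 K/W
  R_cork board = (1/0.302 − 1/0.502)/(4πk) = 1.319/(4π·0.0371) = 2.830 K/W
  R_conv,out = 1/(4πr²h) = 1/(4π·0.502²·15.2) = 0.02077 K/W
ΣR = 0.001005 + 2.830 + 0.02077 = 2.852 K/W
Q = ΔT/ΣR = (-181 °C − 19.1 °C)/2.852 = -70.2 W
(Negative Q ⇒ heat flows inward; heat gain = 70.2 W.)

Q = 70.2 W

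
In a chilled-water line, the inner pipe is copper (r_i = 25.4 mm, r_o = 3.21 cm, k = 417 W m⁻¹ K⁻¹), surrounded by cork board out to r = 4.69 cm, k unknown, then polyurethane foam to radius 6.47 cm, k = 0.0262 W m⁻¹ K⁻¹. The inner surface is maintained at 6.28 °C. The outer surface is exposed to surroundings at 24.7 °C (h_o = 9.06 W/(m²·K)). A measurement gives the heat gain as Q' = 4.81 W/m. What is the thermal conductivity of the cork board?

ΣR = ΔT/Q' = |6.28 − 24.7|/4.81 = 3.830 m·K/W
Known resistances:
  R'_copper = ln(0.0321/0.0254)/(2πk) = 0.2341/(2π·417) = 8.935×10^-5 m·K/W
  R'_polyurethane foam = ln(0.0647/0.0469)/(2πk) = 0.3217/(2π·0.0262) = 1.954 m·K/W
  R'_conv,out = 1/(2πr h) = 1/(2π·0.0647·9.06) = 0.2715 m·K/W
R_cork board = ΣR − ΣR_known = 3.830 − 2.226 = 1.604 m·K/W
ln(r₂/r₁)/(2πk) = 1.604 ⇒ k = 0.3792/(2π·1.604) = 0.0376 W/m·K

k = 0.0376 W/m·K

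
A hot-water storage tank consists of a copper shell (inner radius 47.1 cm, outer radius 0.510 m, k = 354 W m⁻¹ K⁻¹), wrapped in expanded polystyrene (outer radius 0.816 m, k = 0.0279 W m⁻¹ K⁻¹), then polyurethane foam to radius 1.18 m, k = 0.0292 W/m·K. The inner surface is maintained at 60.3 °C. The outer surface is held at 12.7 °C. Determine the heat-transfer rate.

Resistance network (inner→outer):
  R_copper = (1/0.471 − 1/0.510)/(4πk) = 0.1624/(4π·354) = 3.650×10^-5 K/W
  R_expanded polystyrene = (1/0.510 − 1/0.816)/(4πk) = 0.7353/(4π·0.0279) = 2.097 K/W
  R_polyurethane foam = (1/0.816 − 1/1.18)/(4πk) = 0.3780/(4π·0.0292) = 1.030 K/W
ΣR = 3.650×10^-5 + 2.097 + 1.030 = 3.127 K/W
Q = ΔT/ΣR = (60.3 °C − 12.7 °C)/3.127 = 15.2 W

Q = 15.2 W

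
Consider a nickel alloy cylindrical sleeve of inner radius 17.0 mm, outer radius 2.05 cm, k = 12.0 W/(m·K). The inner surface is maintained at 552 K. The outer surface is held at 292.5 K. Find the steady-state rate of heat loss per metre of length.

Q' = 2πk·ΔT/ln(r₂/r₁) = 2π × 12.0 × 259.5 / ln(0.0205/0.0170) = 1.05×10^5 W/m

Q' = 1.05×10^5 W/m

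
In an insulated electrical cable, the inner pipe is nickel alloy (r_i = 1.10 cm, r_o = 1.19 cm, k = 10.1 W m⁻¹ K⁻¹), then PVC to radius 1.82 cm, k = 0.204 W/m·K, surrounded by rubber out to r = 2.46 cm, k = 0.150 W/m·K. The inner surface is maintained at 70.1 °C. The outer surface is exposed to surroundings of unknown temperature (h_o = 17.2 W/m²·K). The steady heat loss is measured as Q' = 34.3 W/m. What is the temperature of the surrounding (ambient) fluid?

T_out = 34.8 °C

Sum the resistances:
  R'_nickel alloy = ln(0.0119/0.0110)/(2πk) = 0.07864/(2π·10.1) = 0.001239 m·K/W
  R'_PVC = ln(0.0182/0.0119)/(2πk) = 0.4249/(2π·0.204) = 0.3315 m·K/W
  R'_rubber = ln(0.0246/0.0182)/(2πk) = 0.3013/(2π·0.150) = 0.3197 m·K/W
  R'_conv,out = 1/(2πr h) = 1/(2π·0.0246·17.2) = 0.3761 m·K/W
ΣR = 1.029 m·K/W
ΔT = Q'·ΣR = 34.3 × 1.029 = 35.29 K
Heat flows outward, so T_out = T_in − ΔT = 70.1 − 35.29 = 34.8 °C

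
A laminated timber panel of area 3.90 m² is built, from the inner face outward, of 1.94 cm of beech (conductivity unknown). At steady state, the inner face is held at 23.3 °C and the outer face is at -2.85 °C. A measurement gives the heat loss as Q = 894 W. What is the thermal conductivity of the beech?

ΣR = ΔT/Q = |23.3 − -2.85|/894 = 0.02925 K/W
L/(kA) = 0.02925 ⇒ k = 0.0194/(0.02925·3.90) = 0.170 W/m·K

k = 0.170 W/m·K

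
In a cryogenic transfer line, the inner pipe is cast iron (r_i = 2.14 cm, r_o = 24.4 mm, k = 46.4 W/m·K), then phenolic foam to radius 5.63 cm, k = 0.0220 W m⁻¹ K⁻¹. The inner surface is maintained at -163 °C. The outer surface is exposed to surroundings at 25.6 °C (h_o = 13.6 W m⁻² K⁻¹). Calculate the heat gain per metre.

Resistance network (inner→outer):
  R'_cast iron = ln(0.0244/0.0214)/(2πk) = 0.1312/(2π·46.4) = 4.500×10^-4 m·K/W
  R'_phenolic foam = ln(0.0563/0.0244)/(2πk) = 0.8361/(2π·0.0220) = 6.049 m·K/W
  R'_conv,out = 1/(2πr h) = 1/(2π·0.0563·13.6) = 0.2079 m·K/W
ΣR = 4.500×10^-4 + 6.049 + 0.2079 = 6.257 m·K/W
Q' = ΔT/ΣR = (-163 °C − 25.6 °C)/6.257 = -30.1 W/m
(Negative Q' ⇒ heat flows inward; heat gain = 30.1 W/m.)

Q' = 30.1 W/m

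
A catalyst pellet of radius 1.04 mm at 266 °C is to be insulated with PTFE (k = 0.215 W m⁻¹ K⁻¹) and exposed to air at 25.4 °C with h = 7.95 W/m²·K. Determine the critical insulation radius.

r_cr = 5.41 cm

For a sphere, r_cr = 2k_ins/h = 2·0.215/7.95 = 0.0541 m = 5.41 cm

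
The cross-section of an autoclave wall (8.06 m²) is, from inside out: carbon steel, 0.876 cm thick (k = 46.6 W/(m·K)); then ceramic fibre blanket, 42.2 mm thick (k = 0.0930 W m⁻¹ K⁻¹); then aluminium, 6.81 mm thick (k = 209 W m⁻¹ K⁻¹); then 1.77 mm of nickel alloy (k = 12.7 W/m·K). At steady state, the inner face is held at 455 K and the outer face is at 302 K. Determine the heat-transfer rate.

Resistance network (inner→outer):
  R_carbon steel = L/(kA) = 0.00876/(46.6·8.06) = 2.332×10^-5 K/W
  R_ceramic fibre blanket = L/(kA) = 0.0422/(0.0930·8.06) = 0.05630 K/W
  R_aluminium = L/(kA) = 0.00681/(209·8.06) = 4.043×10^-6 K/W
  R_nickel alloy = L/(kA) = 0.00177/(12.7·8.06) = 1.729×10^-5 K/W
ΣR = 2.332×10^-5 + 0.05630 + 4.043×10^-6 + 1.729×10^-5 = 0.05634 K/W
Q = ΔT/ΣR = (455 K − 302 K)/0.05634 = 2720 W

Q = 2.72 kW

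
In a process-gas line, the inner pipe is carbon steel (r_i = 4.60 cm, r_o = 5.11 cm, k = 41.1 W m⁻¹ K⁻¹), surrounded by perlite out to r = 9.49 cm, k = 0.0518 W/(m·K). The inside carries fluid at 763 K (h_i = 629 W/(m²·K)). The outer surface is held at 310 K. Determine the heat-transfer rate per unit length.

Treat each layer as a resistance in series:
  R'_conv,in = 1/(2πr h) = 1/(2π·0.0460·629) = 0.005501 m·K/W
  R'_carbon steel = ln(0.0511/0.0460)/(2πk) = 0.1051/(2π·41.1) = 4.072×10^-4 m·K/W
  R'_perlite = ln(0.0949/0.0511)/(2πk) = 0.6190/(2π·0.0518) = 1.902 m·K/W
ΣR = 0.005501 + 4.072×10^-4 + 1.902 = 1.908 m·K/W
Q' = ΔT/ΣR = (763 K − 310 K)/1.908 = 237 W/m

Q' = 237 W/m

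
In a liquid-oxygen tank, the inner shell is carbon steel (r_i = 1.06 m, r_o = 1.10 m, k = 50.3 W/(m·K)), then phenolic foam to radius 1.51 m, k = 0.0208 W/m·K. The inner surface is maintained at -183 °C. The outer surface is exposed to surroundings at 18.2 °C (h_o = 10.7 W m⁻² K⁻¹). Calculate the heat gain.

Q = 212 W

Series thermal resistances, inner to outer:
  R_carbon steel = (1/1.06 − 1/1.10)/(4πk) = 0.03431/(4π·50.3) = 5.427×10^-5 K/W
  R_phenolic foam = (1/1.10 − 1/1.51)/(4πk) = 0.2468/(4π·0.0208) = 0.9444 K/W
  R_conv,out = 1/(4πr²h) = 1/(4π·1.51²·10.7) = 0.003262 K/W
ΣR = 5.427×10^-5 + 0.9444 + 0.003262 = 0.9477 K/W
Q = ΔT/ΣR = (-183 °C − 18.2 °C)/0.9477 = -212 W
(Negative Q ⇒ heat flows inward; heat gain = 212 W.)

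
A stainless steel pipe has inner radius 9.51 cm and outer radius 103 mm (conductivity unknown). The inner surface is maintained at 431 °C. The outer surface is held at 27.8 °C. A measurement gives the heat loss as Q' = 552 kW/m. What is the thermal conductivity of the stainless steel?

ΣR = ΔT/Q' = |431 − 27.8|/5.52×10^5 = 7.304×10^-4 m·K/W
ln(r₂/r₁)/(2πk) = 7.304×10^-4 ⇒ k = 0.07980/(2π·7.304×10^-4) = 17.4 W/m·K

k = 17.4 W/m·K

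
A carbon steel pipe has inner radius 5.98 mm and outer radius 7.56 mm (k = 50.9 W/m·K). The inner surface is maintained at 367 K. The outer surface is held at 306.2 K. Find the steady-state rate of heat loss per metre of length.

Q' = 82.9 kW/m

Q' = 2πk·ΔT/ln(r₂/r₁) = 2π × 50.9 × 60.8 / ln(0.00756/0.00598) = 82900 W/m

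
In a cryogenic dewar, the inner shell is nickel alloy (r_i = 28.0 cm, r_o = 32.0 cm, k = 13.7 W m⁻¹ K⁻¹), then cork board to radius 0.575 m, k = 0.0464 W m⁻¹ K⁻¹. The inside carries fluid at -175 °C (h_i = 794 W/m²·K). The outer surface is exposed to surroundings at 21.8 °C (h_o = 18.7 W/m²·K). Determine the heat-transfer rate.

Series thermal resistances, inner to outer:
  R_conv,in = 1/(4πr²h) = 1/(4π·0.280²·794) = 0.001278 K/W
  R_nickel alloy = (1/0.280 − 1/0.320)/(4πk) = 0.4464/(4π·13.7) = 0.002593 K/W
  R_cork board = (1/0.320 − 1/0.575)/(4πk) = 1.386/(4π·0.0464) = 2.377 K/W
  R_conv,out = 1/(4πr²h) = 1/(4π·0.575²·18.7) = 0.01287 K/W
ΣR = 0.001278 + 0.002593 + 2.377 + 0.01287 = 2.394 K/W
Q = ΔT/ΣR = (-175 °C − 21.8 °C)/2.394 = -82.2 W
(Negative Q ⇒ heat flows inward; heat gain = 82.2 W.)

Q = 82.2 W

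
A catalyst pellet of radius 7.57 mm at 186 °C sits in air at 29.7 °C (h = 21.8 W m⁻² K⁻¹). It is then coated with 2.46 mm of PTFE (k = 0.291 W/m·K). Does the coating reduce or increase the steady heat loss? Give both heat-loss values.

increases: 2.45 → 3.46 W

Critical radius for a sphere: r_cr = 2k/h = 0.0267 m = 2.67 cm.
Outer radius after coating: r₂ = 0.00757 + 0.00246 = 0.01003 m.
Since r₁ < r_cr and r₂ ≤ r_cr, the coating moves toward the maximum at r_cr — heat loss rises.
Bare: R = 1/(4πr₁²h) = 63.70 K/W; Q = 156.3/63.70 = 2.45 W.
Coated: R = R_cond + R_conv = 45.15 K/W; Q = 156.3/45.15 = 3.46 W.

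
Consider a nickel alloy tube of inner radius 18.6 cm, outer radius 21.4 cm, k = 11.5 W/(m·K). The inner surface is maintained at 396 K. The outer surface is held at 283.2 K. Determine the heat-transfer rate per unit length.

Q' = 2πk·ΔT/ln(r₂/r₁) = 2π × 11.5 × 112.8 / ln(0.214/0.186) = 58100 W/m

Q' = 58.1 kW/m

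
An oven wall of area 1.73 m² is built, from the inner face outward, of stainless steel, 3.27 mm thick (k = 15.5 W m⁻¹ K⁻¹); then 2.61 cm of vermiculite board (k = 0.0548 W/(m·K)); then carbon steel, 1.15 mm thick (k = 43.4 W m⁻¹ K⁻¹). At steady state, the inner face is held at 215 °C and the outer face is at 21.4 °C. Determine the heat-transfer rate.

Series thermal resistances, inner to outer:
  R_stainless steel = L/(kA) = 0.00327/(15.5·1.73) = 1.219×10^-4 K/W
  R_vermiculite board = L/(kA) = 0.0261/(0.0548·1.73) = 0.2753 K/W
  R_carbon steel = L/(kA) = 0.00115/(43.4·1.73) = 1.532×10^-5 K/W
ΣR = 1.219×10^-4 + 0.2753 + 1.532×10^-5 = 0.2754 K/W
Q = ΔT/ΣR = (215 °C − 21.4 °C)/0.2754 = 703 W

Q = 703 W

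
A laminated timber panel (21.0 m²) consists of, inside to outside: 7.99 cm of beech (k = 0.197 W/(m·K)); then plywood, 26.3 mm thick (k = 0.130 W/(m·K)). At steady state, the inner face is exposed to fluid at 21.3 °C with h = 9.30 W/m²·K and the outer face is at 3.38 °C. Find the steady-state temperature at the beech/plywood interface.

T = 8.45 °C

Series thermal resistances, inner to outer:
  R_conv,in = 1/(hA) = 1/(9.30·21.0) = 0.005120 K/W
  R_beech = L/(kA) = 0.0799/(0.197·21.0) = 0.01931 K/W
  R_plywood = L/(kA) = 0.0263/(0.130·21.0) = 0.009634 K/W
ΣR = 0.005120 + 0.01931 + 0.009634 = 0.03406 K/W
Q = ΔT/ΣR = (21.3 °C − 3.38 °C)/0.03406 = 526.1 W
From the inner boundary to the beech/plywood interface, ΣR_partial = 0.02443 K/W.
T_interface = T_in − Q·ΣR_partial = 21.3 °C − (526.1)(0.02443) = 8.45 °C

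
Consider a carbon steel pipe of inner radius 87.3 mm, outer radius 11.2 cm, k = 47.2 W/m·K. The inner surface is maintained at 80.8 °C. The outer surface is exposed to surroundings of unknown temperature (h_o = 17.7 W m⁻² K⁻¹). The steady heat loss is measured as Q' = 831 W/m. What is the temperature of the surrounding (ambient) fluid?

T_out = 13.4 °C

Series resistances:
  R'_carbon steel = ln(0.112/0.0873)/(2πk) = 0.2491/(2π·47.2) = 8.401×10^-4 m·K/W
  R'_conv,out = 1/(2πr h) = 1/(2π·0.112·17.7) = 0.08028 m·K/W
ΣR = 0.08112 m·K/W
ΔT = Q'·ΣR = 831 × 0.08112 = 67.41 K
Heat flows outward, so T_out = T_in − ΔT = 80.8 − 67.41 = 13.4 °C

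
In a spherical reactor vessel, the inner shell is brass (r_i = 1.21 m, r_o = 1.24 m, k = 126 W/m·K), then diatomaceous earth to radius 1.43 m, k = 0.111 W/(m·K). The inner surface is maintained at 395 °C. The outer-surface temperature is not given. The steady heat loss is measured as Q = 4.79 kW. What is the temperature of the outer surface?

Sum the resistances:
  R_brass = (1/1.21 − 1/1.24)/(4πk) = 0.01999/(4π·126) = 1.263×10^-5 K/W
  R_diatomaceous earth = (1/1.24 − 1/1.43)/(4πk) = 0.1072/(4π·0.111) = 0.07682 K/W
ΣR = 0.07683 K/W
ΔT = Q·ΣR = 4790 × 0.07683 = 368.0 K
Heat flows outward, so T_out = T_in − ΔT = 395 − 368.0 = 27.0 °C

T_out = 27.0 °C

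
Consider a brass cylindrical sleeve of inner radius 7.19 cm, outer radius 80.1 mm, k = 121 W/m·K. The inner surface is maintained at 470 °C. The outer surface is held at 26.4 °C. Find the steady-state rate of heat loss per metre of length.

Q' = 2πk·ΔT/ln(r₂/r₁) = 2π × 121 × 443.6 / ln(0.0801/0.0719) = 3.12×10^6 W/m

Q' = 3120 kW/m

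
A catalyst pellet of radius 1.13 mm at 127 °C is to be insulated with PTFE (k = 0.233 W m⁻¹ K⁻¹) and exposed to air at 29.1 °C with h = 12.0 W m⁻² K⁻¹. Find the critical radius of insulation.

For a sphere, r_cr = 2k_ins/h = 2·0.233/12.0 = 0.0388 m = 3.88 cm

r_cr = 3.88 cm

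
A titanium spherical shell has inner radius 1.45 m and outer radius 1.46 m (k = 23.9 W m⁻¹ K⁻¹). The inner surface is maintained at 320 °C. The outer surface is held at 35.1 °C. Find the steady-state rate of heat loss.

Q = 4πk·ΔT/(1/r₁ − 1/r₂) = 4π × 23.9 × 284.9 / (1/1.45 − 1/1.46) = 1.81×10^7 W

Q = 18100 kW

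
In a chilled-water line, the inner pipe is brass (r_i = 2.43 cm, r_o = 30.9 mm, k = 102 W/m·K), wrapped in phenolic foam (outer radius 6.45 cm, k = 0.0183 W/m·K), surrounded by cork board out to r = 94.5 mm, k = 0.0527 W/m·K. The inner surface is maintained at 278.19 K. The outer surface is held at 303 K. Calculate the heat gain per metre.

Q' = 3.28 W/m

Series thermal resistances, inner to outer:
  R'_brass = ln(0.0309/0.0243)/(2πk) = 0.2403/(2π·102) = 3.749×10^-4 m·K/W
  R'_phenolic foam = ln(0.0645/0.0309)/(2πk) = 0.7359/(2π·0.0183) = 6.400 m·K/W
  R'_cork board = ln(0.0945/0.0645)/(2πk) = 0.3819/(2π·0.0527) = 1.153 m·K/W
ΣR = 3.749×10^-4 + 6.400 + 1.153 = 7.553 m·K/W
Q' = ΔT/ΣR = (278.19 K − 303 K)/7.553 = -3.28 W/m
(Negative Q' ⇒ heat flows inward; heat gain = 3.28 W/m.)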